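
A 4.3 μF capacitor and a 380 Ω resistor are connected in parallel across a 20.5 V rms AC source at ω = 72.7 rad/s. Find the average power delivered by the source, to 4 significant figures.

X_C = 1/(ωC) = 3199 Ω
Parallel: admittances add. Y = 1/R + jωC
Y = (0.002632 + j0.0003126) S
|Y| = 0.002650 S → |Z| = 1/|Y| = 377.3 Ω, ∠Z = −∠Y = -6.775°
I = V/|Z| = 54.33 mA
P = VI cos φ = 20.5 × 0.05433 × cos(-6.775°) = 1.106 W

1.106 W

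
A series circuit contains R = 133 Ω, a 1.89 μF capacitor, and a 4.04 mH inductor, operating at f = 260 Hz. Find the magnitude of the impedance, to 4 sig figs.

ω = 2πf = 1634 rad/s
X_L = ωL = 6.600 Ω
X_C = 1/(ωC) = 323.9 Ω
Net reactance X = X_L − X_C = -317.3 Ω
Z = 133.0 − j317.3 Ω
|Z| = √(133.0² + 317.3²) = 344.0 Ω

344.0 Ω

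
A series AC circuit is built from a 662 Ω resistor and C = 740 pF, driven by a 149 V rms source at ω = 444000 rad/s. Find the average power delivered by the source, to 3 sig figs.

X_C = 1/(ωC) = 3040 Ω
Z = 662 − j3040 Ω
|Z| = √(662² + 3040²) = 3110 Ω
∠Z = arctan(-3040/662) = -77.7°
I = V/|Z| = 47.8 mA
P = VI cos φ = 149 × 0.0478 × cos(-77.7°) = 1.51 W

1.51 W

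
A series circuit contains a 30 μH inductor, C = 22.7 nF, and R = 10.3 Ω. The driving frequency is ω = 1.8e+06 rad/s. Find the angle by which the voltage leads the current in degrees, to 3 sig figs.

70.8°

X_L = ωL = 54.0 Ω
X_C = 1/(ωC) = 24.5 Ω
Net reactance X = X_L − X_C = 29.5 Ω
Z = 10.3 + j29.5 Ω
|Z| = √(10.3² + 29.5²) = 31.3 Ω
∠Z = arctan(29.5/10.3) = 70.8°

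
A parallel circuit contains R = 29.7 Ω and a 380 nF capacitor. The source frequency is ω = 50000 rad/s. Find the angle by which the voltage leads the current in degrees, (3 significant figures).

-29.4°

X_C = 1/(ωC) = 52.6 Ω
Parallel: admittances add. Y = 1/R + jωC
Y = (0.0337 + j0.0190) S
|Y| = 0.0387 S → |Z| = 1/|Y| = 25.9 Ω, ∠Z = −∠Y = -29.4°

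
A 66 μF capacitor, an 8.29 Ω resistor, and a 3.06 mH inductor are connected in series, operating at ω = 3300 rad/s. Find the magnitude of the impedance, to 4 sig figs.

X_L = ωL = 10.10 Ω
X_C = 1/(ωC) = 4.591 Ω
Net reactance X = X_L − X_C = 5.507 Ω
Z = 8.290 + j5.507 Ω
|Z| = √(8.290² + 5.507²) = 9.952 Ω

9.952 Ω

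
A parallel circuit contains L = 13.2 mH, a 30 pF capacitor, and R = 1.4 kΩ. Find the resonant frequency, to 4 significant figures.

252.9 kHz

ω₀ = 1/√(LC) = 1/√(0.0132 × 3e-11) = 1.589e+06 rad/s
f₀ = ω₀/(2π) = 252.9 kHz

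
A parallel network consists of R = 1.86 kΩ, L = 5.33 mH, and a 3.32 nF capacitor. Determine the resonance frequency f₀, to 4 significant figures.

37.83 kHz

ω₀ = 1/√(LC) = 1/√(0.00533 × 3.32e-09) = 237700 rad/s
f₀ = ω₀/(2π) = 37.83 kHz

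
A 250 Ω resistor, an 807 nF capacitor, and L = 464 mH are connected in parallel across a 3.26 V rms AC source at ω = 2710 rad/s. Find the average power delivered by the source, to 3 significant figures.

X_L = ωL = 1260 Ω
X_C = 1/(ωC) = 457 Ω
Parallel: admittances add. Y = 1/R + 1/(jωL) + jωC
Y = (0.00400 + j0.00139) S
|Y| = 0.00424 S → |Z| = 1/|Y| = 236 Ω, ∠Z = −∠Y = -19.2°
I = V/|Z| = 13.8 mA
P = VI cos φ = 3.26 × 0.0138 × cos(-19.2°) = 42.5 mW

42.5 mW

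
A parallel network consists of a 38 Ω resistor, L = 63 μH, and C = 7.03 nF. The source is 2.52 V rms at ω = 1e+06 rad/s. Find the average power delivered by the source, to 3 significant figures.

X_L = ωL = 63.0 Ω
X_C = 1/(ωC) = 142 Ω
Parallel: admittances add. Y = 1/R + 1/(jωL) + jωC
Y = (0.0263 − j0.00884) S
|Y| = 0.0278 S → |Z| = 1/|Y| = 36.0 Ω, ∠Z = −∠Y = 18.6°
I = V/|Z| = 70.0 mA
P = VI cos φ = 2.52 × 0.0700 × cos(18.6°) = 167 mW

167 mW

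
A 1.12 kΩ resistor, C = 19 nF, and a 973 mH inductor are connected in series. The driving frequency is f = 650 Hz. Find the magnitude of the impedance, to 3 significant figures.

8980 Ω

ω = 2πf = 4084 rad/s
X_L = ωL = 3970 Ω
X_C = 1/(ωC) = 12900 Ω
Net reactance X = X_L − X_C = -8910 Ω
Z = 1120 − j8910 Ω
|Z| = √(1120² + 8910²) = 8980 Ω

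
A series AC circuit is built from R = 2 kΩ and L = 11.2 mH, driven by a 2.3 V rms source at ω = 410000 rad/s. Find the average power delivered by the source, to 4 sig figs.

X_L = ωL = 4592 Ω
Z = 2000 + j4592 Ω
|Z| = √(2000² + 4592²) = 5009 Ω
∠Z = arctan(4592/2000) = 66.46°
I = V/|Z| = 459.2 μA
P = VI cos φ = 2.3 × 0.0004592 × cos(66.46°) = 421.7 μW

421.7 μW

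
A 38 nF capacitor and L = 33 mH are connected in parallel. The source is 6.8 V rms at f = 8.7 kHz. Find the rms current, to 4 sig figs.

ω = 2πf = 54660 rad/s
X_L = ωL = 1804 Ω
X_C = 1/(ωC) = 481.4 Ω
Parallel: admittances add. Y = 1/(jωL) + jωC
Y = (0 + j0.001523) S
|Y| = 0.001523 S → |Z| = 1/|Y| = 656.7 Ω, ∠Z = −∠Y = -90.00°
I = V/|Z| = 6.8/656.7 = 10.36 mA

10.36 mA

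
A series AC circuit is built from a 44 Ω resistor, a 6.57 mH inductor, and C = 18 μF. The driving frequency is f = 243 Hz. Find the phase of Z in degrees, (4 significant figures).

-30.92°

ω = 2πf = 1527 rad/s
X_L = ωL = 10.03 Ω
X_C = 1/(ωC) = 36.39 Ω
Net reactance X = X_L − X_C = -26.36 Ω
Z = 44.00 − j26.36 Ω
|Z| = √(44.00² + 26.36²) = 51.29 Ω
∠Z = arctan(-26.36/44.00) = -30.92°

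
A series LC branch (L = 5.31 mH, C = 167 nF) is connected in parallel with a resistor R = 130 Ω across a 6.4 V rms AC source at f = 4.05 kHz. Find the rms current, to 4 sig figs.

80.65 mA

ω = 2πf = 25450 rad/s
X_L = ωL = 135.1 Ω
X_C = 1/(ωC) = 235.3 Ω
Branch 1: Z₁ = R = 130.0 Ω
Branch 2 (series LC): Z₂ = j(X_L − X_C) = −j100.2 Ω
Parallel: Z = Z₁Z₂/(Z₁+Z₂), |Z| = 79.36 Ω, ∠Z = -52.38°
I = V/|Z| = 6.4/79.36 = 80.65 mA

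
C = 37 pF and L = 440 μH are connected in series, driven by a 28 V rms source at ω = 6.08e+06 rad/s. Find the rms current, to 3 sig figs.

X_L = ωL = 2680 Ω
X_C = 1/(ωC) = 4450 Ω
Net reactance X = X_L − X_C = -1770 Ω
Z = − j1770 Ω
|Z| = √(0² + 1770²) = 1770 Ω
I = V/|Z| = 28/1770 = 15.8 mA

15.8 mA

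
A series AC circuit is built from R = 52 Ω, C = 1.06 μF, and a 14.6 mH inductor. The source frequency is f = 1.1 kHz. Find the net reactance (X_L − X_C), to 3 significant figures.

-35.6 Ω

ω = 2πf = 6912 rad/s
X_L = ωL = 101 Ω
X_C = 1/(ωC) = 136 Ω
X = 101 − 136 = -35.6 Ω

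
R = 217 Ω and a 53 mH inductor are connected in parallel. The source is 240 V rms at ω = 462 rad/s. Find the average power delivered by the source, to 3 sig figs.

265 W

X_L = ωL = 24.5 Ω
Parallel: admittances add. Y = 1/R + 1/(jωL)
Y = (0.00461 − j0.0408) S
|Y| = 0.0411 S → |Z| = 1/|Y| = 24.3 Ω, ∠Z = −∠Y = 83.6°
I = V/|Z| = 9.86 A
P = VI cos φ = 240 × 9.86 × cos(83.6°) = 265 W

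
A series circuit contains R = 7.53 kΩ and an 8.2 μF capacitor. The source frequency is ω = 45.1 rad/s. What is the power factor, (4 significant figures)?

X_C = 1/(ωC) = 2704 Ω
Z = 7530 − j2704 Ω
|Z| = √(7530² + 2704²) = 8001 Ω
∠Z = arctan(-2704/7530) = -19.75°
cos φ = cos(-19.75°) = 0.9412

0.9412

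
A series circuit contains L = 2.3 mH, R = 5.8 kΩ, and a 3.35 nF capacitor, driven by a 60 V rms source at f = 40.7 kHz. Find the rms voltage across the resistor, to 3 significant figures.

ω = 2πf = 255700 rad/s
X_L = ωL = 588 Ω
X_C = 1/(ωC) = 1170 Ω
Net reactance X = X_L − X_C = -579 Ω
Z = 5800 − j579 Ω
|Z| = √(5800² + 579²) = 5830 Ω
I = V/|Z| = 10.3 mA
V_R = I·|Z_R| = 0.0103 × 5800 = 59.7 V

59.7 V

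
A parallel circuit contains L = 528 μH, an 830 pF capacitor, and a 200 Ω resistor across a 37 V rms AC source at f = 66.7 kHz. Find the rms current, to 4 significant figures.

240.9 mA

ω = 2πf = 419100 rad/s
X_L = ωL = 221.3 Ω
X_C = 1/(ωC) = 2875 Ω
Parallel: admittances add. Y = 1/R + 1/(jωL) + jωC
Y = (0.005000 − j0.004171) S
|Y| = 0.006512 S → |Z| = 1/|Y| = 153.6 Ω, ∠Z = −∠Y = 39.84°
I = V/|Z| = 37/153.6 = 240.9 mA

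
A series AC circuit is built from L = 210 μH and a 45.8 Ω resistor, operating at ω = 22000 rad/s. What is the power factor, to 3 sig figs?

X_L = ωL = 4.62 Ω
Z = 45.8 + j4.62 Ω
|Z| = √(45.8² + 4.62²) = 46.0 Ω
∠Z = arctan(4.62/45.8) = 5.76°
cos φ = cos(5.76°) = 0.995

0.995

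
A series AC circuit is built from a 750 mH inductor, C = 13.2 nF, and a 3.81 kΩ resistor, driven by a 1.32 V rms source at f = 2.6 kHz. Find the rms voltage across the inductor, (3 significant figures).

1.90 V

ω = 2πf = 16340 rad/s
X_L = ωL = 12300 Ω
X_C = 1/(ωC) = 4640 Ω
Net reactance X = X_L − X_C = 7610 Ω
Z = 3810 + j7610 Ω
|Z| = √(3810² + 7610²) = 8510 Ω
I = V/|Z| = 155 μA
V_L = I·|Z_L| = 0.000155 × 12300 = 1.90 V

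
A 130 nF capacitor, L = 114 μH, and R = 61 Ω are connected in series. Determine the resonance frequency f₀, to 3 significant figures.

41.3 kHz

ω₀ = 1/√(LC) = 1/√(0.000114 × 1.3e-07) = 259800 rad/s
f₀ = ω₀/(2π) = 41.3 kHz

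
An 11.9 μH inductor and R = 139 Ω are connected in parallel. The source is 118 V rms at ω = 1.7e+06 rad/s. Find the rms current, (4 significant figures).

X_L = ωL = 20.23 Ω
Parallel: admittances add. Y = 1/R + 1/(jωL)
Y = (0.007194 − j0.04943) S
|Y| = 0.04995 S → |Z| = 1/|Y| = 20.02 Ω, ∠Z = −∠Y = 81.72°
I = V/|Z| = 118/20.02 = 5.894 A

5.894 A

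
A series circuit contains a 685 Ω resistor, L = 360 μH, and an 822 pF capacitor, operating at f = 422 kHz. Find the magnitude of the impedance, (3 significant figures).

846 Ω

ω = 2πf = 2.652e+06 rad/s
X_L = ωL = 955 Ω
X_C = 1/(ωC) = 459 Ω
Net reactance X = X_L − X_C = 496 Ω
Z = 685 + j496 Ω
|Z| = √(685² + 496²) = 846 Ω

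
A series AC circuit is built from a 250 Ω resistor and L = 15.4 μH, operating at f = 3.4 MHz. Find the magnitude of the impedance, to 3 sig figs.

413 Ω

ω = 2πf = 2.136e+07 rad/s
X_L = ωL = 329 Ω
Z = 250 + j329 Ω
|Z| = √(250² + 329²) = 413 Ω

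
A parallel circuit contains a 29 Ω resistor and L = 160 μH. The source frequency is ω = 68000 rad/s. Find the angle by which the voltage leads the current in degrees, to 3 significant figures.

69.4°

X_L = ωL = 10.9 Ω
Parallel: admittances add. Y = 1/R + 1/(jωL)
Y = (0.0345 − j0.0919) S
|Y| = 0.0982 S → |Z| = 1/|Y| = 10.2 Ω, ∠Z = −∠Y = 69.4°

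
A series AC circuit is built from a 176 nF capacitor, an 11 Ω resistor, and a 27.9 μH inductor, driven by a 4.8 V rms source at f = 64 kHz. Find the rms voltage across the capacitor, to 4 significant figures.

5.961 V

ω = 2πf = 402100 rad/s
X_L = ωL = 11.22 Ω
X_C = 1/(ωC) = 14.13 Ω
Net reactance X = X_L − X_C = -2.910 Ω
Z = 11.00 − j2.910 Ω
|Z| = √(11.00² + 2.910²) = 11.38 Ω
I = V/|Z| = 421.8 mA
V_C = I·|Z_C| = 0.4218 × 14.13 = 5.961 V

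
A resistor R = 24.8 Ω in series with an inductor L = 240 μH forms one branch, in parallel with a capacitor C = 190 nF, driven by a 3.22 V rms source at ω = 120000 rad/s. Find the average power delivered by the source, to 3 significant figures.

178 mW

X_L = ωL = 28.8 Ω
X_C = 1/(ωC) = 43.9 Ω
Branch 1 (R+jX_L): Z₁ = 24.8 + j28.8 Ω, |Z₁| = 38.0 Ω
Branch 2 (−jX_C): Z₂ = −j43.9 Ω
Parallel: Z = Z₁Z₂/(Z₁+Z₂), |Z| = 57.5 Ω, ∠Z = -9.46°
I = V/|Z| = 56.0 mA
P = VI cos φ = 3.22 × 0.0560 × cos(-9.46°) = 178 mW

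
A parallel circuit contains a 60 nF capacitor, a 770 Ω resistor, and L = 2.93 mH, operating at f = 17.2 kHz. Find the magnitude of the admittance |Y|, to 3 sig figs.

3.57 mS

ω = 2πf = 108100 rad/s
X_L = ωL = 317 Ω
X_C = 1/(ωC) = 154 Ω
Parallel: admittances add. Y = 1/R + 1/(jωL) + jωC
Y = (0.00130 + j0.00333) S
|Y| = 0.00357 S → |Z| = 1/|Y| = 280 Ω, ∠Z = −∠Y = -68.7°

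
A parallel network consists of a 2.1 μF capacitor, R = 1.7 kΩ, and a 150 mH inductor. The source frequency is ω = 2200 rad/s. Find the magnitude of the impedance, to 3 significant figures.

590 Ω

X_L = ωL = 330 Ω
X_C = 1/(ωC) = 216 Ω
Parallel: admittances add. Y = 1/R + 1/(jωL) + jωC
Y = (0.000588 + j0.00159) S
|Y| = 0.00170 S → |Z| = 1/|Y| = 590 Ω, ∠Z = −∠Y = -69.7°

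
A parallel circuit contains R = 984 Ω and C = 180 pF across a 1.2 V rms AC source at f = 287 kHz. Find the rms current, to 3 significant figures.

ω = 2πf = 1.803e+06 rad/s
X_C = 1/(ωC) = 3080 Ω
Parallel: admittances add. Y = 1/R + jωC
Y = (0.00102 + j0.000325) S
|Y| = 0.00107 S → |Z| = 1/|Y| = 937 Ω, ∠Z = −∠Y = -17.7°
I = V/|Z| = 1.2/937 = 1.28 mA

1.28 mA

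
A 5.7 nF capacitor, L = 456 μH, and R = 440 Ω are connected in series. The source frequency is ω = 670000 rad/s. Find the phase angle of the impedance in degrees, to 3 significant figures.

5.67°

X_L = ωL = 306 Ω
X_C = 1/(ωC) = 262 Ω
Net reactance X = X_L − X_C = 43.7 Ω
Z = 440 + j43.7 Ω
|Z| = √(440² + 43.7²) = 442 Ω
∠Z = arctan(43.7/440) = 5.67°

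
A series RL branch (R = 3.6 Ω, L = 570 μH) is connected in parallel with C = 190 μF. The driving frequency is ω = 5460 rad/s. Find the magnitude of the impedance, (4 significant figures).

X_L = ωL = 3.112 Ω
X_C = 1/(ωC) = 0.9639 Ω
Branch 1 (R+jX_L): Z₁ = 3.600 + j3.112 Ω, |Z₁| = 4.759 Ω
Branch 2 (−jX_C): Z₂ = −j0.9639 Ω
Parallel: Z = Z₁Z₂/(Z₁+Z₂), |Z| = 1.094 Ω, ∠Z = -79.98°

1.094 Ω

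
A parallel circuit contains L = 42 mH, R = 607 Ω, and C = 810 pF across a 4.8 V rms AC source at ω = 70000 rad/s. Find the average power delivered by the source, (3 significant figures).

X_L = ωL = 2940 Ω
X_C = 1/(ωC) = 17600 Ω
Parallel: admittances add. Y = 1/R + 1/(jωL) + jωC
Y = (0.00165 − j0.000283) S
|Y| = 0.00167 S → |Z| = 1/|Y| = 598 Ω, ∠Z = −∠Y = 9.76°
I = V/|Z| = 8.02 mA
P = VI cos φ = 4.8 × 0.00802 × cos(9.76°) = 38.0 mW

38.0 mW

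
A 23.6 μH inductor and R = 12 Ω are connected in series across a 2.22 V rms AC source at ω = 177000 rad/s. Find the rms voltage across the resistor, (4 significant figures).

2.097 V

X_L = ωL = 4.177 Ω
Z = 12.00 + j4.177 Ω
|Z| = √(12.00² + 4.177²) = 12.71 Ω
I = V/|Z| = 174.7 mA
V_R = I·|Z_R| = 0.1747 × 12.00 = 2.097 V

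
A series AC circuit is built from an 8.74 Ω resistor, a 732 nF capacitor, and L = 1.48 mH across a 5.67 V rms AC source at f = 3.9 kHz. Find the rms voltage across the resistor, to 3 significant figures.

ω = 2πf = 24500 rad/s
X_L = ωL = 36.3 Ω
X_C = 1/(ωC) = 55.7 Ω
Net reactance X = X_L − X_C = -19.5 Ω
Z = 8.74 − j19.5 Ω
|Z| = √(8.74² + 19.5²) = 21.4 Ω
I = V/|Z| = 266 mA
V_R = I·|Z_R| = 0.266 × 8.74 = 2.32 V

2.32 V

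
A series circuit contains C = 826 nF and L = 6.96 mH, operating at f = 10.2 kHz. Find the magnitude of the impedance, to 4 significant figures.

427.2 Ω

ω = 2πf = 64090 rad/s
X_L = ωL = 446.1 Ω
X_C = 1/(ωC) = 18.89 Ω
Net reactance X = X_L − X_C = 427.2 Ω
Z = j427.2 Ω
|Z| = √(0² + 427.2²) = 427.2 Ω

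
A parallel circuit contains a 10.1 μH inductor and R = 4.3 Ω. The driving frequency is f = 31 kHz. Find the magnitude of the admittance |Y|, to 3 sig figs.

559 mS

ω = 2πf = 194800 rad/s
X_L = ωL = 1.97 Ω
Parallel: admittances add. Y = 1/R + 1/(jωL)
Y = (0.233 − j0.508) S
|Y| = 0.559 S → |Z| = 1/|Y| = 1.79 Ω, ∠Z = −∠Y = 65.4°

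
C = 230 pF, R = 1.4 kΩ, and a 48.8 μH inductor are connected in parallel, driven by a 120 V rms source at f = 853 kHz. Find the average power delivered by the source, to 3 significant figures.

10.3 W

ω = 2πf = 5.36e+06 rad/s
X_L = ωL = 262 Ω
X_C = 1/(ωC) = 811 Ω
Parallel: admittances add. Y = 1/R + 1/(jωL) + jωC
Y = (0.000714 − j0.00259) S
|Y| = 0.00269 S → |Z| = 1/|Y| = 372 Ω, ∠Z = −∠Y = 74.6°
I = V/|Z| = 322 mA
P = VI cos φ = 120 × 0.322 × cos(74.6°) = 10.3 W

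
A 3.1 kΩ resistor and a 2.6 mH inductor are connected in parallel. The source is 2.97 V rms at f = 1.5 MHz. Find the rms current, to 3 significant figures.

ω = 2πf = 9.425e+06 rad/s
X_L = ωL = 24500 Ω
Parallel: admittances add. Y = 1/R + 1/(jωL)
Y = (0.000323 − j4.08e-05) S
|Y| = 0.000325 S → |Z| = 1/|Y| = 3080 Ω, ∠Z = −∠Y = 7.21°
I = V/|Z| = 2.97/3080 = 966 μA

966 μA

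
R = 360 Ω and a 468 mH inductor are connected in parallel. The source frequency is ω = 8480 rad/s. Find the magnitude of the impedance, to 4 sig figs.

X_L = ωL = 3969 Ω
Parallel: admittances add. Y = 1/R + 1/(jωL)
Y = (0.002778 − j0.0002520) S
|Y| = 0.002789 S → |Z| = 1/|Y| = 358.5 Ω, ∠Z = −∠Y = 5.183°

358.5 Ω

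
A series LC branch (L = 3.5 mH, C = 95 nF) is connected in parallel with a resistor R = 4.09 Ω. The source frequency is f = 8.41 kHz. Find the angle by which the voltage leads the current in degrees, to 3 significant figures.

ω = 2πf = 52840 rad/s
X_L = ωL = 185 Ω
X_C = 1/(ωC) = 199 Ω
Branch 1: Z₁ = R = 4.09 Ω
Branch 2 (series LC): Z₂ = j(X_L − X_C) = −j14.3 Ω
Parallel: Z = Z₁Z₂/(Z₁+Z₂), |Z| = 3.93 Ω, ∠Z = -16.0°

-16.0°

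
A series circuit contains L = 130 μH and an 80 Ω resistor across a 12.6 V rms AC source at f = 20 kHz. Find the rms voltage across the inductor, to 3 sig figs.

ω = 2πf = 125700 rad/s
X_L = ωL = 16.3 Ω
Z = 80.0 + j16.3 Ω
|Z| = √(80.0² + 16.3²) = 81.7 Ω
I = V/|Z| = 154 mA
V_L = I·|Z_L| = 0.154 × 16.3 = 2.52 V

2.52 V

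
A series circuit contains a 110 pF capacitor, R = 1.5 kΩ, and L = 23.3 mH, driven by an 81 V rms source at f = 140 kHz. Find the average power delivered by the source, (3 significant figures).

ω = 2πf = 879600 rad/s
X_L = ωL = 20500 Ω
X_C = 1/(ωC) = 10300 Ω
Net reactance X = X_L − X_C = 10200 Ω
Z = 1500 + j10200 Ω
|Z| = √(1500² + 10200²) = 10300 Ω
∠Z = arctan(10200/1500) = 81.6°
I = V/|Z| = 7.89 mA
P = VI cos φ = 81 × 0.00789 × cos(81.6°) = 93.3 mW

93.3 mW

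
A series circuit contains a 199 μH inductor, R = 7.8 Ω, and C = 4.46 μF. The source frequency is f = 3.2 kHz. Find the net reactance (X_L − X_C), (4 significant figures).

-7.150 Ω

ω = 2πf = 20110 rad/s
X_L = ωL = 4.001 Ω
X_C = 1/(ωC) = 11.15 Ω
X = 4.001 − 11.15 = -7.150 Ω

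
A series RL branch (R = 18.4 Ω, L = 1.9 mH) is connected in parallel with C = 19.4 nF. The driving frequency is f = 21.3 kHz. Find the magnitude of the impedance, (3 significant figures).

743 Ω

ω = 2πf = 133800 rad/s
X_L = ωL = 254 Ω
X_C = 1/(ωC) = 385 Ω
Branch 1 (R+jX_L): Z₁ = 18.4 + j254 Ω, |Z₁| = 255 Ω
Branch 2 (−jX_C): Z₂ = −j385 Ω
Parallel: Z = Z₁Z₂/(Z₁+Z₂), |Z| = 743 Ω, ∠Z = 77.9°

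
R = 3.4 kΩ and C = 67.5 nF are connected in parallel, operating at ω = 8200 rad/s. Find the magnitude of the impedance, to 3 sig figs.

1600 Ω

X_C = 1/(ωC) = 1810 Ω
Parallel: admittances add. Y = 1/R + jωC
Y = (0.000294 + j0.000554) S
|Y| = 0.000627 S → |Z| = 1/|Y| = 1600 Ω, ∠Z = −∠Y = -62.0°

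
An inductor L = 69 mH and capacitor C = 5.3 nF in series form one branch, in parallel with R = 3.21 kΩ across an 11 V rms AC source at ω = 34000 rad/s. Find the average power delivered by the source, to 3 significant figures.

X_L = ωL = 2350 Ω
X_C = 1/(ωC) = 5550 Ω
Branch 1: Z₁ = R = 3210 Ω
Branch 2 (series LC): Z₂ = j(X_L − X_C) = −j3200 Ω
Parallel: Z = Z₁Z₂/(Z₁+Z₂), |Z| = 2270 Ω, ∠Z = -45.1°
I = V/|Z| = 4.85 mA
P = VI cos φ = 11 × 0.00485 × cos(-45.1°) = 37.7 mW

37.7 mW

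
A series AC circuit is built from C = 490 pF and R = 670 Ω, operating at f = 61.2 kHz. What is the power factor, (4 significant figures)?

0.1252

ω = 2πf = 384500 rad/s
X_C = 1/(ωC) = 5307 Ω
Z = 670.0 − j5307 Ω
|Z| = √(670.0² + 5307²) = 5349 Ω
∠Z = arctan(-5307/670.0) = -82.80°
cos φ = cos(-82.80°) = 0.1252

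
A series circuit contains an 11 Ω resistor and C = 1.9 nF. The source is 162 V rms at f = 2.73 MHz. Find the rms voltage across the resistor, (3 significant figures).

ω = 2πf = 1.715e+07 rad/s
X_C = 1/(ωC) = 30.7 Ω
Z = 11.0 − j30.7 Ω
|Z| = √(11.0² + 30.7²) = 32.6 Ω
I = V/|Z| = 4.97 A
V_R = I·|Z_R| = 4.97 × 11.0 = 54.7 V

54.7 V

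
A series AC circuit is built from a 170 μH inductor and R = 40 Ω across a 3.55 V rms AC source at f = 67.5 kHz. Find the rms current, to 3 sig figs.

ω = 2πf = 424100 rad/s
X_L = ωL = 72.1 Ω
Z = 40.0 + j72.1 Ω
|Z| = √(40.0² + 72.1²) = 82.5 Ω
I = V/|Z| = 3.55/82.5 = 43.1 mA

43.1 mA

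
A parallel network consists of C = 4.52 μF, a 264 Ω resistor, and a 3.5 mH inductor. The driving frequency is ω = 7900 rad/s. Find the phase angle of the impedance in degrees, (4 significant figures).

6.900°

X_L = ωL = 27.65 Ω
X_C = 1/(ωC) = 28.00 Ω
Parallel: admittances add. Y = 1/R + 1/(jωL) + jωC
Y = (0.003788 − j0.0004584) S
|Y| = 0.003816 S → |Z| = 1/|Y| = 262.1 Ω, ∠Z = −∠Y = 6.900°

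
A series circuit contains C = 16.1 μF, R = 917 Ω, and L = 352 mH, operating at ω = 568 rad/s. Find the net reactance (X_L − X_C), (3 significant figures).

X_L = ωL = 200 Ω
X_C = 1/(ωC) = 109 Ω
X = 200 − 109 = 90.6 Ω

90.6 Ω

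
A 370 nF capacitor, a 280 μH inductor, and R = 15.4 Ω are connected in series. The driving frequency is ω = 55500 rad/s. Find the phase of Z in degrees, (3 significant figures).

X_L = ωL = 15.5 Ω
X_C = 1/(ωC) = 48.7 Ω
Net reactance X = X_L − X_C = -33.2 Ω
Z = 15.4 − j33.2 Ω
|Z| = √(15.4² + 33.2²) = 36.6 Ω
∠Z = arctan(-33.2/15.4) = -65.1°

-65.1°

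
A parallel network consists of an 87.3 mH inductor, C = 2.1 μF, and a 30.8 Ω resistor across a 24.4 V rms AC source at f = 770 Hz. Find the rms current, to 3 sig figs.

ω = 2πf = 4838 rad/s
X_L = ωL = 422 Ω
X_C = 1/(ωC) = 98.4 Ω
Parallel: admittances add. Y = 1/R + 1/(jωL) + jωC
Y = (0.0325 + j0.00779) S
|Y| = 0.0334 S → |Z| = 1/|Y| = 29.9 Ω, ∠Z = −∠Y = -13.5°
I = V/|Z| = 24.4/29.9 = 815 mA

815 mA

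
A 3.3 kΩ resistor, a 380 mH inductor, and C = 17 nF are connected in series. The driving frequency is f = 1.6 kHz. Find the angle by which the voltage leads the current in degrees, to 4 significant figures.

ω = 2πf = 10050 rad/s
X_L = ωL = 3820 Ω
X_C = 1/(ωC) = 5851 Ω
Net reactance X = X_L − X_C = -2031 Ω
Z = 3300 − j2031 Ω
|Z| = √(3300² + 2031²) = 3875 Ω
∠Z = arctan(-2031/3300) = -31.61°

-31.61°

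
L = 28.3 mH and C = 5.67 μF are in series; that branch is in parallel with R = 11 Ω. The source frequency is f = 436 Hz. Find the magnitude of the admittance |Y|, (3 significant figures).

119 mS

ω = 2πf = 2739 rad/s
X_L = ωL = 77.5 Ω
X_C = 1/(ωC) = 64.4 Ω
Branch 1: Z₁ = R = 11.0 Ω
Branch 2 (series LC): Z₂ = j(X_L − X_C) = j13.1 Ω
Parallel: Z = Z₁Z₂/(Z₁+Z₂), |Z| = 8.44 Ω, ∠Z = 39.9°
|Y| = 1/|Z| = 119 mS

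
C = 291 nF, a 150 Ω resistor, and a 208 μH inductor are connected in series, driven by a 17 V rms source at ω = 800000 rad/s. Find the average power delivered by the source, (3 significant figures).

X_L = ωL = 166 Ω
X_C = 1/(ωC) = 4.30 Ω
Net reactance X = X_L − X_C = 162 Ω
Z = 150 + j162 Ω
|Z| = √(150² + 162²) = 221 Ω
∠Z = arctan(162/150) = 47.2°
I = V/|Z| = 77.0 mA
P = VI cos φ = 17 × 0.0770 × cos(47.2°) = 889 mW

889 mW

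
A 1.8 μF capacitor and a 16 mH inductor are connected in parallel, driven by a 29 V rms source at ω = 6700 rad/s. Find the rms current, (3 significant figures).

X_L = ωL = 107 Ω
X_C = 1/(ωC) = 82.9 Ω
Parallel: admittances add. Y = 1/(jωL) + jωC
Y = (0 + j0.00273) S
|Y| = 0.00273 S → |Z| = 1/|Y| = 366 Ω, ∠Z = −∠Y = -90.0°
I = V/|Z| = 29/366 = 79.2 mA

79.2 mA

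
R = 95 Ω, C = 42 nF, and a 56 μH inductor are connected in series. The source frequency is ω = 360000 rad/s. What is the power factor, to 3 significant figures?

0.900

X_L = ωL = 20.2 Ω
X_C = 1/(ωC) = 66.1 Ω
Net reactance X = X_L − X_C = -46.0 Ω
Z = 95.0 − j46.0 Ω
|Z| = √(95.0² + 46.0²) = 106 Ω
∠Z = arctan(-46.0/95.0) = -25.8°
cos φ = cos(-25.8°) = 0.900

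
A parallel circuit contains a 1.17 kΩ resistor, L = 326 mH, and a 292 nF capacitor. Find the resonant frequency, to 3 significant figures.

516 Hz

ω₀ = 1/√(LC) = 1/√(0.326 × 2.92e-07) = 3241 rad/s
f₀ = ω₀/(2π) = 516 Hz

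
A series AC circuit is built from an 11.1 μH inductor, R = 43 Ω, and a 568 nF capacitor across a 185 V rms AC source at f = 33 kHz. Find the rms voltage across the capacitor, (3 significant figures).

ω = 2πf = 207300 rad/s
X_L = ωL = 2.30 Ω
X_C = 1/(ωC) = 8.49 Ω
Net reactance X = X_L − X_C = -6.19 Ω
Z = 43.0 − j6.19 Ω
|Z| = √(43.0² + 6.19²) = 43.4 Ω
I = V/|Z| = 4.26 A
V_C = I·|Z_C| = 4.26 × 8.49 = 36.2 V

36.2 V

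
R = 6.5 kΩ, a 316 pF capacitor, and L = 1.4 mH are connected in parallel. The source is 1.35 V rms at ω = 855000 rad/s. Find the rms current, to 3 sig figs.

X_L = ωL = 1200 Ω
X_C = 1/(ωC) = 3700 Ω
Parallel: admittances add. Y = 1/R + 1/(jωL) + jωC
Y = (0.000154 − j0.000565) S
|Y| = 0.000586 S → |Z| = 1/|Y| = 1710 Ω, ∠Z = −∠Y = 74.8°
I = V/|Z| = 1.35/1710 = 791 μA

791 μA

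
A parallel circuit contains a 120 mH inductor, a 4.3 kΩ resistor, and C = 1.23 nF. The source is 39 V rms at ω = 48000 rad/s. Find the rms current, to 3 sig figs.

10.1 mA

X_L = ωL = 5760 Ω
X_C = 1/(ωC) = 16900 Ω
Parallel: admittances add. Y = 1/R + 1/(jωL) + jωC
Y = (0.000233 − j0.000115) S
|Y| = 0.000259 S → |Z| = 1/|Y| = 3860 Ω, ∠Z = −∠Y = 26.2°
I = V/|Z| = 39/3860 = 10.1 mA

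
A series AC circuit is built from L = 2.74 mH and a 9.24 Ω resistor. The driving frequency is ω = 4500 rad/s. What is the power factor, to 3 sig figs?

0.600

X_L = ωL = 12.3 Ω
Z = 9.24 + j12.3 Ω
|Z| = √(9.24² + 12.3²) = 15.4 Ω
∠Z = arctan(12.3/9.24) = 53.2°
cos φ = cos(53.2°) = 0.600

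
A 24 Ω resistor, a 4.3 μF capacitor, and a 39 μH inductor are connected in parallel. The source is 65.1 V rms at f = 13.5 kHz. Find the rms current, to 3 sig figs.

ω = 2πf = 84820 rad/s
X_L = ωL = 3.31 Ω
X_C = 1/(ωC) = 2.74 Ω
Parallel: admittances add. Y = 1/R + 1/(jωL) + jωC
Y = (0.0417 + j0.0625) S
|Y| = 0.0751 S → |Z| = 1/|Y| = 13.3 Ω, ∠Z = −∠Y = -56.3°
I = V/|Z| = 65.1/13.3 = 4.89 A

4.89 A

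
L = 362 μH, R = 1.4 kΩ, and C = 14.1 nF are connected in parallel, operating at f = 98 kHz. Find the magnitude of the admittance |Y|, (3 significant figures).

ω = 2πf = 615800 rad/s
X_L = ωL = 223 Ω
X_C = 1/(ωC) = 115 Ω
Parallel: admittances add. Y = 1/R + 1/(jωL) + jωC
Y = (0.000714 + j0.00420) S
|Y| = 0.00426 S → |Z| = 1/|Y| = 235 Ω, ∠Z = −∠Y = -80.3°

4.26 mS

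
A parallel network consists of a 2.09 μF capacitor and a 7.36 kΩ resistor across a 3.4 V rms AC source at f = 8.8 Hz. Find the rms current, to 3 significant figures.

606 μA

ω = 2πf = 55.29 rad/s
X_C = 1/(ωC) = 8650 Ω
Parallel: admittances add. Y = 1/R + jωC
Y = (0.000136 + j0.000116) S
|Y| = 0.000178 S → |Z| = 1/|Y| = 5610 Ω, ∠Z = −∠Y = -40.4°
I = V/|Z| = 3.4/5610 = 606 μA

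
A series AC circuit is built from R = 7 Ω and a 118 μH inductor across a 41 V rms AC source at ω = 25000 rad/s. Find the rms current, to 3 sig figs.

5.40 A

X_L = ωL = 2.95 Ω
Z = 7.00 + j2.95 Ω
|Z| = √(7.00² + 2.95²) = 7.60 Ω
I = V/|Z| = 41/7.60 = 5.40 A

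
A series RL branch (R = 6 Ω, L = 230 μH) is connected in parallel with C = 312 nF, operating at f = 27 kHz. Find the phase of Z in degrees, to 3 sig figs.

ω = 2πf = 169600 rad/s
X_L = ωL = 39.0 Ω
X_C = 1/(ωC) = 18.9 Ω
Branch 1 (R+jX_L): Z₁ = 6.00 + j39.0 Ω, |Z₁| = 39.5 Ω
Branch 2 (−jX_C): Z₂ = −j18.9 Ω
Parallel: Z = Z₁Z₂/(Z₁+Z₂), |Z| = 35.5 Ω, ∠Z = -82.1°

-82.1°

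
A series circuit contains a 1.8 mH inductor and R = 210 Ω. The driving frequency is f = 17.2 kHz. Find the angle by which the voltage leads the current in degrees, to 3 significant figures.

42.8°

ω = 2πf = 108100 rad/s
X_L = ωL = 195 Ω
Z = 210 + j195 Ω
|Z| = √(210² + 195²) = 286 Ω
∠Z = arctan(195/210) = 42.8°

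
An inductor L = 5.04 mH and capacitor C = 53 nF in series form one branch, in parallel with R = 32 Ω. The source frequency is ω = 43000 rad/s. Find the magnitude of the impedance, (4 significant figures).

31.67 Ω

X_L = ωL = 216.7 Ω
X_C = 1/(ωC) = 438.8 Ω
Branch 1: Z₁ = R = 32.00 Ω
Branch 2 (series LC): Z₂ = j(X_L − X_C) = −j222.1 Ω
Parallel: Z = Z₁Z₂/(Z₁+Z₂), |Z| = 31.67 Ω, ∠Z = -8.200°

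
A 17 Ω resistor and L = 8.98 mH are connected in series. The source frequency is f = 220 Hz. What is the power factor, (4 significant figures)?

0.8076

ω = 2πf = 1382 rad/s
X_L = ωL = 12.41 Ω
Z = 17.00 + j12.41 Ω
|Z| = √(17.00² + 12.41²) = 21.05 Ω
∠Z = arctan(12.41/17.00) = 36.14°
cos φ = cos(36.14°) = 0.8076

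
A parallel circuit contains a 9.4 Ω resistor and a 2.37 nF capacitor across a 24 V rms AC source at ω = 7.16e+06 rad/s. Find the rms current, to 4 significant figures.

2.585 A

X_C = 1/(ωC) = 58.93 Ω
Parallel: admittances add. Y = 1/R + jωC
Y = (0.1064 + j0.01697) S
|Y| = 0.1077 S → |Z| = 1/|Y| = 9.283 Ω, ∠Z = −∠Y = -9.063°
I = V/|Z| = 24/9.283 = 2.585 A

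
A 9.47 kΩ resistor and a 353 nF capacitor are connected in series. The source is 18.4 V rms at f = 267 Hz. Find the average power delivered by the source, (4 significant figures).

ω = 2πf = 1678 rad/s
X_C = 1/(ωC) = 1689 Ω
Z = 9470 − j1689 Ω
|Z| = √(9470² + 1689²) = 9619 Ω
∠Z = arctan(-1689/9470) = -10.11°
I = V/|Z| = 1.913 mA
P = VI cos φ = 18.4 × 0.001913 × cos(-10.11°) = 34.65 mW

34.65 mW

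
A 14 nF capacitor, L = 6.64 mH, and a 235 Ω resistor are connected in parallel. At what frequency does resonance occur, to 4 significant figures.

ω₀ = 1/√(LC) = 1/√(0.00664 × 1.4e-08) = 103700 rad/s
f₀ = ω₀/(2π) = 16.51 kHz

16.51 kHz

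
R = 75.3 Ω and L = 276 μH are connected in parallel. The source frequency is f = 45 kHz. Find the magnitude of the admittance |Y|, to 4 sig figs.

18.45 mS

ω = 2πf = 282700 rad/s
X_L = ωL = 78.04 Ω
Parallel: admittances add. Y = 1/R + 1/(jωL)
Y = (0.01328 − j0.01281) S
|Y| = 0.01845 S → |Z| = 1/|Y| = 54.19 Ω, ∠Z = −∠Y = 43.98°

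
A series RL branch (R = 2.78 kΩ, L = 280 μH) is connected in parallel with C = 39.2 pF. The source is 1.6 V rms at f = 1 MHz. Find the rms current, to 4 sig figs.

ω = 2πf = 6.283e+06 rad/s
X_L = ωL = 1759 Ω
X_C = 1/(ωC) = 4060 Ω
Branch 1 (R+jX_L): Z₁ = 2780 + j1759 Ω, |Z₁| = 3290 Ω
Branch 2 (−jX_C): Z₂ = −j4060 Ω
Parallel: Z = Z₁Z₂/(Z₁+Z₂), |Z| = 3702 Ω, ∠Z = -18.06°
I = V/|Z| = 1.6/3702 = 432.3 μA

432.3 μA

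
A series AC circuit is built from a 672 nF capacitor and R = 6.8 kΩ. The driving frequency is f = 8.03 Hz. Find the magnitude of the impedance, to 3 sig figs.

30300 Ω

ω = 2πf = 50.45 rad/s
X_C = 1/(ωC) = 29500 Ω
Z = 6800 − j29500 Ω
|Z| = √(6800² + 29500²) = 30300 Ω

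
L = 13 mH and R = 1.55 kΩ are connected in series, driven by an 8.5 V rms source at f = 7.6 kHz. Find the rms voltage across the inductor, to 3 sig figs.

ω = 2πf = 47750 rad/s
X_L = ωL = 621 Ω
Z = 1550 + j621 Ω
|Z| = √(1550² + 621²) = 1670 Ω
I = V/|Z| = 5.09 mA
V_L = I·|Z_L| = 0.00509 × 621 = 3.16 V

3.16 V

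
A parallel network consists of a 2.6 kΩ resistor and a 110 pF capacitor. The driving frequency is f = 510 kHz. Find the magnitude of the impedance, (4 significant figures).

ω = 2πf = 3.204e+06 rad/s
X_C = 1/(ωC) = 2837 Ω
Parallel: admittances add. Y = 1/R + jωC
Y = (0.0003846 + j0.0003525) S
|Y| = 0.0005217 S → |Z| = 1/|Y| = 1917 Ω, ∠Z = −∠Y = -42.50°

1917 Ω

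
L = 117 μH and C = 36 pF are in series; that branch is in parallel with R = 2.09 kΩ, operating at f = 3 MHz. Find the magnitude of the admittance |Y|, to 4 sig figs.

ω = 2πf = 1.885e+07 rad/s
X_L = ωL = 2205 Ω
X_C = 1/(ωC) = 1474 Ω
Branch 1: Z₁ = R = 2090 Ω
Branch 2 (series LC): Z₂ = j(X_L − X_C) = j731.7 Ω
Parallel: Z = Z₁Z₂/(Z₁+Z₂), |Z| = 690.6 Ω, ∠Z = 70.70°
|Y| = 1/|Z| = 1.448 mS

1.448 mS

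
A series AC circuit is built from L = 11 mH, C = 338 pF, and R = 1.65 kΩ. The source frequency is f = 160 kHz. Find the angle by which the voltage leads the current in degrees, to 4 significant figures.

ω = 2πf = 1.005e+06 rad/s
X_L = ωL = 11060 Ω
X_C = 1/(ωC) = 2943 Ω
Net reactance X = X_L − X_C = 8115 Ω
Z = 1650 + j8115 Ω
|Z| = √(1650² + 8115²) = 8281 Ω
∠Z = arctan(8115/1650) = 78.51°

78.51°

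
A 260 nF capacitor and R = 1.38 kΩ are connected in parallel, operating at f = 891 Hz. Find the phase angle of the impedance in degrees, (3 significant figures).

ω = 2πf = 5598 rad/s
X_C = 1/(ωC) = 687 Ω
Parallel: admittances add. Y = 1/R + jωC
Y = (0.000725 + j0.00146) S
|Y| = 0.00163 S → |Z| = 1/|Y| = 615 Ω, ∠Z = −∠Y = -63.5°

-63.5°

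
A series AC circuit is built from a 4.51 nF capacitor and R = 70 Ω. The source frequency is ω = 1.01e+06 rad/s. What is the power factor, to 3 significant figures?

0.304

X_C = 1/(ωC) = 220 Ω
Z = 70.0 − j220 Ω
|Z| = √(70.0² + 220²) = 230 Ω
∠Z = arctan(-220/70.0) = -72.3°
cos φ = cos(-72.3°) = 0.304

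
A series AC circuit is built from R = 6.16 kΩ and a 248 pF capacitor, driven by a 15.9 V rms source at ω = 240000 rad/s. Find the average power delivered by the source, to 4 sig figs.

X_C = 1/(ωC) = 16800 Ω
Z = 6160 − j16800 Ω
|Z| = √(6160² + 16800²) = 17890 Ω
∠Z = arctan(-16800/6160) = -69.86°
I = V/|Z| = 888.5 μA
P = VI cos φ = 15.9 × 0.0008885 × cos(-69.86°) = 4.863 mW

4.863 mW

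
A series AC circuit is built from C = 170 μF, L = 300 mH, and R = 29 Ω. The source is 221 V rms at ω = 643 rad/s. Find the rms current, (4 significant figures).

1.188 A

X_L = ωL = 192.9 Ω
X_C = 1/(ωC) = 9.148 Ω
Net reactance X = X_L − X_C = 183.8 Ω
Z = 29.00 + j183.8 Ω
|Z| = √(29.00² + 183.8²) = 186.0 Ω
I = V/|Z| = 221/186.0 = 1.188 A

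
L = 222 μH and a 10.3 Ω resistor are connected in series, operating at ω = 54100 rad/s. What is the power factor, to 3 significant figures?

X_L = ωL = 12.0 Ω
Z = 10.3 + j12.0 Ω
|Z| = √(10.3² + 12.0²) = 15.8 Ω
∠Z = arctan(12.0/10.3) = 49.4°
cos φ = cos(49.4°) = 0.651

0.651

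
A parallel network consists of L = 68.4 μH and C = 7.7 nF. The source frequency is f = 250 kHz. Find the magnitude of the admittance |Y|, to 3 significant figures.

2.79 mS

ω = 2πf = 1.571e+06 rad/s
X_L = ωL = 107 Ω
X_C = 1/(ωC) = 82.7 Ω
Parallel: admittances add. Y = 1/(jωL) + jωC
Y = (0 + j0.00279) S
|Y| = 0.00279 S → |Z| = 1/|Y| = 359 Ω, ∠Z = −∠Y = -90.0°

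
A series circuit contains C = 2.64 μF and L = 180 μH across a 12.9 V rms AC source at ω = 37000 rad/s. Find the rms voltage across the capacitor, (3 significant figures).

X_L = ωL = 6.66 Ω
X_C = 1/(ωC) = 10.2 Ω
Net reactance X = X_L − X_C = -3.58 Ω
Z = − j3.58 Ω
|Z| = √(0² + 3.58²) = 3.58 Ω
I = V/|Z| = 3.61 A
V_C = I·|Z_C| = 3.61 × 10.2 = 36.9 V

36.9 V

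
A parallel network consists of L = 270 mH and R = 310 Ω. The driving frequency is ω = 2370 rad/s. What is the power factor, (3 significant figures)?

0.900

X_L = ωL = 640 Ω
Parallel: admittances add. Y = 1/R + 1/(jωL)
Y = (0.00323 − j0.00156) S
|Y| = 0.00358 S → |Z| = 1/|Y| = 279 Ω, ∠Z = −∠Y = 25.8°
cos φ = cos(25.8°) = 0.900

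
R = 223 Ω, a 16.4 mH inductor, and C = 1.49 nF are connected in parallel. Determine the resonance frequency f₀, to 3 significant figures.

32.2 kHz

ω₀ = 1/√(LC) = 1/√(0.0164 × 1.49e-09) = 202300 rad/s
f₀ = ω₀/(2π) = 32.2 kHz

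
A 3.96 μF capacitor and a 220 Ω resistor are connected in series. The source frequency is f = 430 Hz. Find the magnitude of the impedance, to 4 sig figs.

ω = 2πf = 2702 rad/s
X_C = 1/(ωC) = 93.47 Ω
Z = 220.0 − j93.47 Ω
|Z| = √(220.0² + 93.47²) = 239.0 Ω

239.0 Ω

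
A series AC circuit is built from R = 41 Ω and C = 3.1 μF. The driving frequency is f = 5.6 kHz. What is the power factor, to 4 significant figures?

0.9759

ω = 2πf = 35190 rad/s
X_C = 1/(ωC) = 9.168 Ω
Z = 41.00 − j9.168 Ω
|Z| = √(41.00² + 9.168²) = 42.01 Ω
∠Z = arctan(-9.168/41.00) = -12.60°
cos φ = cos(-12.60°) = 0.9759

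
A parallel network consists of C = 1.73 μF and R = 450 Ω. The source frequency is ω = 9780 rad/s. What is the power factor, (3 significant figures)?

X_C = 1/(ωC) = 59.1 Ω
Parallel: admittances add. Y = 1/R + jωC
Y = (0.00222 + j0.0169) S
|Y| = 0.0171 S → |Z| = 1/|Y| = 58.6 Ω, ∠Z = −∠Y = -82.5°
cos φ = cos(-82.5°) = 0.130

0.130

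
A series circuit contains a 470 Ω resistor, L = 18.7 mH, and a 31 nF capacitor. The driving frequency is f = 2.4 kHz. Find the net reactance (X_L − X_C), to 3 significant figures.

-1860 Ω

ω = 2πf = 15080 rad/s
X_L = ωL = 282 Ω
X_C = 1/(ωC) = 2140 Ω
X = 282 − 2140 = -1860 Ω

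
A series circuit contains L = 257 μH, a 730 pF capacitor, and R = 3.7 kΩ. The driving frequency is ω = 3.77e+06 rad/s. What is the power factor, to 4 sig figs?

0.9869

X_L = ωL = 968.9 Ω
X_C = 1/(ωC) = 363.4 Ω
Net reactance X = X_L − X_C = 605.5 Ω
Z = 3700 + j605.5 Ω
|Z| = √(3700² + 605.5²) = 3749 Ω
∠Z = arctan(605.5/3700) = 9.294°
cos φ = cos(9.294°) = 0.9869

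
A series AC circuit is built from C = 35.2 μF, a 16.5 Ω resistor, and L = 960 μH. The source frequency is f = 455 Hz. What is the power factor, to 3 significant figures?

0.917

ω = 2πf = 2859 rad/s
X_L = ωL = 2.74 Ω
X_C = 1/(ωC) = 9.94 Ω
Net reactance X = X_L − X_C = -7.19 Ω
Z = 16.5 − j7.19 Ω
|Z| = √(16.5² + 7.19²) = 18.0 Ω
∠Z = arctan(-7.19/16.5) = -23.6°
cos φ = cos(-23.6°) = 0.917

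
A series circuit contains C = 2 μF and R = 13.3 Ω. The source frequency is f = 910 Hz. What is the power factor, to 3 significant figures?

ω = 2πf = 5718 rad/s
X_C = 1/(ωC) = 87.4 Ω
Z = 13.3 − j87.4 Ω
|Z| = √(13.3² + 87.4²) = 88.5 Ω
∠Z = arctan(-87.4/13.3) = -81.4°
cos φ = cos(-81.4°) = 0.150

0.150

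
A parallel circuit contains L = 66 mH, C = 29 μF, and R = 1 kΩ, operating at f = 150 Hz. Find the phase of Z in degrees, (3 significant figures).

-84.9°

ω = 2πf = 942.5 rad/s
X_L = ωL = 62.2 Ω
X_C = 1/(ωC) = 36.6 Ω
Parallel: admittances add. Y = 1/R + 1/(jωL) + jωC
Y = (0.00100 + j0.0113) S
|Y| = 0.0113 S → |Z| = 1/|Y| = 88.5 Ω, ∠Z = −∠Y = -84.9°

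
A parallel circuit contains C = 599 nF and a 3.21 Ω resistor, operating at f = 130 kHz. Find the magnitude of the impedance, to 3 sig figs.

ω = 2πf = 816800 rad/s
X_C = 1/(ωC) = 2.04 Ω
Parallel: admittances add. Y = 1/R + jωC
Y = (0.312 + j0.489) S
|Y| = 0.580 S → |Z| = 1/|Y| = 1.72 Ω, ∠Z = −∠Y = -57.5°

1.72 Ω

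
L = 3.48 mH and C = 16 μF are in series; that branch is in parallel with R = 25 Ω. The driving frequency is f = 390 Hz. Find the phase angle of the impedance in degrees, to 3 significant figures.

ω = 2πf = 2450 rad/s
X_L = ωL = 8.53 Ω
X_C = 1/(ωC) = 25.5 Ω
Branch 1: Z₁ = R = 25.0 Ω
Branch 2 (series LC): Z₂ = j(X_L − X_C) = −j17.0 Ω
Parallel: Z = Z₁Z₂/(Z₁+Z₂), |Z| = 14.0 Ω, ∠Z = -55.8°

-55.8°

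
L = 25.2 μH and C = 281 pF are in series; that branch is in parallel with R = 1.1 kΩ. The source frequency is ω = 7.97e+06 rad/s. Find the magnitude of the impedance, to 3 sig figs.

X_L = ωL = 201 Ω
X_C = 1/(ωC) = 447 Ω
Branch 1: Z₁ = R = 1100 Ω
Branch 2 (series LC): Z₂ = j(X_L − X_C) = −j246 Ω
Parallel: Z = Z₁Z₂/(Z₁+Z₂), |Z| = 240 Ω, ∠Z = -77.4°

240 Ω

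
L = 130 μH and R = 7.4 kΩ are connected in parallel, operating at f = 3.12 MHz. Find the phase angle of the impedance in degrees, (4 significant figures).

ω = 2πf = 1.96e+07 rad/s
X_L = ωL = 2548 Ω
Parallel: admittances add. Y = 1/R + 1/(jωL)
Y = (0.0001351 − j0.0003924) S
|Y| = 0.0004150 S → |Z| = 1/|Y| = 2410 Ω, ∠Z = −∠Y = 71.00°

71.00°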